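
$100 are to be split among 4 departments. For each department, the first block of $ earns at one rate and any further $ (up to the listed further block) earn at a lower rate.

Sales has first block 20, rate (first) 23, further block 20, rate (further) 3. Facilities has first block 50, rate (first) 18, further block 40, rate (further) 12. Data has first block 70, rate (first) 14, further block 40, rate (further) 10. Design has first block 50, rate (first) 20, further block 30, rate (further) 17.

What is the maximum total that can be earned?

2000

Rank every tier by rate: Sales/first 23 > Design/first 20 > Facilities/first 18 > Design/second 17 > Data/first 14 > Facilities/second 12 > Data/second 10 > Sales/second 3.
Fill Sales first block (20 at 23) ; 80 left.
Design/first (20): +50 ; 30 left.
30 remain; put them into Facilities first at 18.
Total = 23×20 + 20×50 + 18×30 = 2000.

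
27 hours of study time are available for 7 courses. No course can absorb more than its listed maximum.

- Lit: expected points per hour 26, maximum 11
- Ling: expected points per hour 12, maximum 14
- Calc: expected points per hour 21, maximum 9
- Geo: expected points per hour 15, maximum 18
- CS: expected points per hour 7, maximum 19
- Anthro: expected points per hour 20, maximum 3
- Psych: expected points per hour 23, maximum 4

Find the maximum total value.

Rank by expected points per hour: Lit 26 > Psych 23 > Calc 21 > Anthro 20 > Geo 15 > Ling 12 > CS 7.
Lit takes 11 to reach its cap of 11 — 16 left.
Psych: +4 to 4 (cap) — 12 left.
Give Calc 9 to hit its cap of 9 — 3 left.
Give Anthro 3 to hit its cap of 3 — 0 left.
Total = 26×11 + 21×9 + 20×3 + 23×4 = 627.

627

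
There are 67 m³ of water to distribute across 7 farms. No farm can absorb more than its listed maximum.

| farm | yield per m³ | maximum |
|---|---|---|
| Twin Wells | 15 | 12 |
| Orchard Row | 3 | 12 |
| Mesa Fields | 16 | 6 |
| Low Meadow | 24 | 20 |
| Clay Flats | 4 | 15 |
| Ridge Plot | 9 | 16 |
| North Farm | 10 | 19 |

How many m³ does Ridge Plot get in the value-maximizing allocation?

10

Highest yield per m³ first: Low Meadow 24 > Mesa Fields 16 > Twin Wells 15 > North Farm 10 > Ridge Plot 9 > Clay Flats 4 > Orchard Row 3.
Low Meadow takes 20 to reach its cap of 20 → 47 left.
Mesa Fields: +6 to 6 (cap) → 41 left.
Twin Wells: +12 to 12 (cap) → 29 left.
North Farm takes 19 to reach its cap of 19 → 10 left.
Ridge Plot: +10 (room for 16) → 10. Pool exhausted.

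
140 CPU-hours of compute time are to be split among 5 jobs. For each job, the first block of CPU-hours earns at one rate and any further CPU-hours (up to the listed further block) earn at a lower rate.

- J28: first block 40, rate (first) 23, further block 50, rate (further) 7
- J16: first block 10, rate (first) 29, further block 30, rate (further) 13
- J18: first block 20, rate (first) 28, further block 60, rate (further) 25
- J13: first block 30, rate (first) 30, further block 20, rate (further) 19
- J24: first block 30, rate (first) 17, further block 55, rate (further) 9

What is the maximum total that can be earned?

3710

Order all 10 blocks by rate: J13/first 30 > J16/first 29 > J18/first 28 > J18/second 25 > J28/first 23 > J13/second 19 > J24/first 17 > J16/second 13 > J24/second 9 > J28/second 7.
J13/first (30): +30 → 110 left.
J16/first (29): +10 → 100 left.
Fill J18 first block (20 at 28) → 80 left.
J18 second at 25: fill all 60 → 20 left.
20 remain; put them into J28 first at 23.
Total = 30×30 + 29×10 + 28×20 + 25×60 + 23×20 = 3710.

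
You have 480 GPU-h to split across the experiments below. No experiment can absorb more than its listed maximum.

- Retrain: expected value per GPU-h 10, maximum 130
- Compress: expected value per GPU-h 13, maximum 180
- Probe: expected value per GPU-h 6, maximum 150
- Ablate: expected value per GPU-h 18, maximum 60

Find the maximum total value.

5380

Highest expected value per GPU-h first: Ablate 18 > Compress 13 > Retrain 10 > Probe 6.
Give Ablate 60 to hit its cap of 60 — 420 left.
Give Compress 180 to hit its cap of 180 — 240 left.
Retrain takes 130 to reach its cap of 130 — 110 left.
Probe has room for 150 but only 110 remain, so it gets 110.
Total = 10×130 + 13×180 + 6×110 + 18×60 = 5380.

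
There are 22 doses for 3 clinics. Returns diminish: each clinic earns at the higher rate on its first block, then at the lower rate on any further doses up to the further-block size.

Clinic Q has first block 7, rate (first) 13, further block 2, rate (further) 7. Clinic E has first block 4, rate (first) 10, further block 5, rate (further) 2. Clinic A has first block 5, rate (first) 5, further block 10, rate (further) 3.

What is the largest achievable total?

182

Order all 6 blocks by rate: Clinic Q/first 13 > Clinic E/first 10 > Clinic Q/second 7 > Clinic A/first 5 > Clinic A/second 3 > Clinic E/second 2.
Clinic Q first at 13: fill all 7 — 15 left.
Clinic E first at 10: fill all 4 — 11 left.
Fill Clinic Q second block (2 at 7) — 9 left.
Clinic A/first (5): +5 — 4 left.
Clinic A second at 3: only 4 left, fill 4.
Total = 13×7 + 10×4 + 7×2 + 5×5 + 3×4 = 182.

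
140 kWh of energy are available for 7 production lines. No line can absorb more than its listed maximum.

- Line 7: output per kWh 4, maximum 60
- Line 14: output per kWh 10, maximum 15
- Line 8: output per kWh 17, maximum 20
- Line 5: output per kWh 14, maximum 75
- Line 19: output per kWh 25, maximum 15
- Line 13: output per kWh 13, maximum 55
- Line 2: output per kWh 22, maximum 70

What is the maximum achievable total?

Rank by output per kWh: Line 19 25 > Line 2 22 > Line 8 17 > Line 5 14 > Line 13 13 > Line 14 10 > Line 7 4.
Line 19: +15 to 15 (cap) — 125 left.
Line 2: +70 to 70 (cap) — 55 left.
Give Line 8 20 to hit its cap of 20 — 35 left.
Only 35 left; Line 5 takes them to reach 35.
Total = 17×20 + 14×35 + 25×15 + 22×70 = 2745.

2745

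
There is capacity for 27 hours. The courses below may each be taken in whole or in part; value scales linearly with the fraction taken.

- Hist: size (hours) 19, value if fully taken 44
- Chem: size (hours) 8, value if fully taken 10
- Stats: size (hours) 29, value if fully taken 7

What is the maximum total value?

54

Best value per unit of size first: Hist 44/19≈2.32, Chem 10/8≈1.25, Stats 7/29≈0.241.
Take all of Hist (19 hours, value 44) ; 8 hours left.
All 8 hours of Chem fit (value 10) ; 0 remain.
Total value = 54.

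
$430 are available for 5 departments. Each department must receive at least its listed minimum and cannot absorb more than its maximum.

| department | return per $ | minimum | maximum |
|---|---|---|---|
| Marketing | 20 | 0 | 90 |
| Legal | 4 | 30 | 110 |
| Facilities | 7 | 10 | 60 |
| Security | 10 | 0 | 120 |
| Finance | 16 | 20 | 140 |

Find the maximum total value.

Meeting every minimum uses 0+30+10+0+20 = 60 $, leaving 370.
Order the departments by return per $: Marketing 20 > Finance 16 > Security 10 > Facilities 7 > Legal 4.
Give Marketing 90 more to hit its cap of 90 — 280 left.
Finance takes 120 more to reach its cap of 140 — 160 left.
Security: +120 to 120 (cap) — 40 left.
Only 40 left; Facilities takes them to reach 50.
Total = 20×90 + 4×30 + 7×50 + 10×120 + 16×140 = 5710.

5710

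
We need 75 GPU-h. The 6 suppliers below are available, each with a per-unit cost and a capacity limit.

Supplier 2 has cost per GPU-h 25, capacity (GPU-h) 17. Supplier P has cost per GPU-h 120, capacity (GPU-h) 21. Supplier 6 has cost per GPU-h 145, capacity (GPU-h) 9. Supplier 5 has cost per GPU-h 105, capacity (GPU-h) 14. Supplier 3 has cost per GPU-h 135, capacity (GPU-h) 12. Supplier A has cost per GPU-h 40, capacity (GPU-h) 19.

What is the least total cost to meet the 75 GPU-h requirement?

5715

Fill from the cheapest supplier first.
Supplier 2 at 25: take all 17 GPU-h ; 58 still needed.
Supplier A (40): use full 19 ; 39 GPU-h to go.
Supplier 5 (105): use full 14 ; 25 GPU-h to go.
Supplier P (120): use full 21 ; 4 GPU-h to go.
Take 4 from Supplier 3 at 135 to finish.
Supplier 6: unused.
Cost = 17×25 + 19×40 + 14×105 + 21×120 + 4×135 = 5715.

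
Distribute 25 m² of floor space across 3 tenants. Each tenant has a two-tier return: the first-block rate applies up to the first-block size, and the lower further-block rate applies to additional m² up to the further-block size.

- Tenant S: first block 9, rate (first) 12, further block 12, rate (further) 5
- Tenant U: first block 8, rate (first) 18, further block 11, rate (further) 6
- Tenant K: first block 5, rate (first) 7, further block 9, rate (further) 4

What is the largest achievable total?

305

Order all 6 blocks by rate: Tenant U/first 18 > Tenant S/first 12 > Tenant K/first 7 > Tenant U/second 6 > Tenant S/second 5 > Tenant K/second 4.
Fill Tenant U first block (8 at 18) → 17 left.
Tenant S first at 12: fill all 9 → 8 left.
Tenant K first at 7: fill all 5 → 3 left.
Tenant U/second: +3 of 11 at 6; pool empty.
Total = 18×8 + 12×9 + 7×5 + 6×3 = 305.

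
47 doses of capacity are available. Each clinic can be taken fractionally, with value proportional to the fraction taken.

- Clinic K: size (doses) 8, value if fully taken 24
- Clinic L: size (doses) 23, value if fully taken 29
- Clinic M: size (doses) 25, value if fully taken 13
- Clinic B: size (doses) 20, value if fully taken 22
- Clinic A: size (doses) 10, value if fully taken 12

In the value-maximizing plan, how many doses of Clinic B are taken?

Sort by value density: Clinic K 24/8≈3, Clinic L 29/23≈1.26, Clinic A 12/10≈1.2, Clinic B 22/20≈1.1, Clinic M 13/25≈0.52.
Take all of Clinic K (8 doses, value 24) ; 39 doses left.
All 23 doses of Clinic L fit (value 29) ; 16 remain.
Take all of Clinic A (10 doses, value 12) ; 6 doses left.
Only 6 doses remain; take 6/20 of Clinic B for value 22×6/20 = 6.6.

6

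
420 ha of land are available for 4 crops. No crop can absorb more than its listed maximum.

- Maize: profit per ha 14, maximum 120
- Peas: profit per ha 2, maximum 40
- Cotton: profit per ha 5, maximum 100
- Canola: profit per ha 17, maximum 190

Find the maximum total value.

Rank by profit per ha: Canola 17 > Maize 14 > Cotton 5 > Peas 2.
Give Canola 190 to hit its cap of 190 ; 230 left.
Maize takes 120 to reach its cap of 120 ; 110 left.
Cotton takes 100 to reach its cap of 100 ; 10 left.
Only 10 left; Peas takes them to reach 10.
Total = 14×120 + 2×10 + 5×100 + 17×190 = 5430.

5430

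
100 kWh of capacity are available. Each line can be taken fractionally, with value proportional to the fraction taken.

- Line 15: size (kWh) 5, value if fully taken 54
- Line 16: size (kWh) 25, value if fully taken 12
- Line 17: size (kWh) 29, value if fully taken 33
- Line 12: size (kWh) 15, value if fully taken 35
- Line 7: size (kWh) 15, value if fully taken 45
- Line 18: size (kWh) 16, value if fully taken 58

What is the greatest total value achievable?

234.6

Sort by value density: Line 15 54/5≈10.8, Line 18 58/16≈3.62, Line 7 45/15≈3, Line 12 35/15≈2.33, Line 17 33/29≈1.14, Line 16 12/25≈0.48.
Line 15: take in full, 5 kWh for value 54 → 95 left.
Take all of Line 18 (16 kWh, value 58) → 79 kWh left.
Line 7: take in full, 15 kWh for value 45 → 64 left.
Take all of Line 12 (15 kWh, value 35) → 49 kWh left.
Line 17: take in full, 29 kWh for value 33 → 20 left.
20 kWh left: a 20/25 share of Line 16 gives 12×20/25 = 9.6.
Total value = 234.6.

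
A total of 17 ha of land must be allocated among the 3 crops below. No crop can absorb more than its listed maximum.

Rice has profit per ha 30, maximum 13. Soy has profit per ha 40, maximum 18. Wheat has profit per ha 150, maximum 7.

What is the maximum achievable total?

1450

Rank by profit per ha: Wheat 150 > Soy 40 > Rice 30.
Give Wheat 7 to hit its cap of 7 → 10 left.
Soy: +10 (room for 18) → 10. Pool exhausted.
Total = 40×10 + 150×7 = 1450.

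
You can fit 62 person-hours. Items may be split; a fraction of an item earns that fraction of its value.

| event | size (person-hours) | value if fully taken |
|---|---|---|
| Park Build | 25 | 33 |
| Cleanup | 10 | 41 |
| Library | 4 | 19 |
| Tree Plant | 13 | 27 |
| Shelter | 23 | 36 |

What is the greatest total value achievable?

Best value per unit of size first: Library 19/4≈4.75, Cleanup 41/10≈4.1, Tree Plant 27/13≈2.08, Shelter 36/23≈1.57, Park Build 33/25≈1.32.
Take all of Library (4 person-hours, value 19) → 58 person-hours left.
All 10 person-hours of Cleanup fit (value 41) → 48 remain.
Tree Plant: take in full, 13 person-hours for value 27 → 35 left.
All 23 person-hours of Shelter fit (value 36) → 12 remain.
Fill the last 12 person-hours with part of Park Build: 12/25 of it earns 15.84.
Total value = 138.84.

138.84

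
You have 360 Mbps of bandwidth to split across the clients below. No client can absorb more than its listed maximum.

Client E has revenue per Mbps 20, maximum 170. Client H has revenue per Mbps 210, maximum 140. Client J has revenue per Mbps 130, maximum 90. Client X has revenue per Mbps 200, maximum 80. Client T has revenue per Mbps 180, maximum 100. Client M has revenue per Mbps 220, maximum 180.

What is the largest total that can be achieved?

77000

Order the clients by revenue per Mbps: Client M 220 > Client H 210 > Client X 200 > Client T 180 > Client J 130 > Client E 20.
Client M: +180 to 180 (cap) → 180 left.
Client H: +140 to 140 (cap) → 40 left.
Client X has room for 80 but only 40 remain, so it gets 40.
Total = 210×140 + 200×40 + 220×180 = 77000.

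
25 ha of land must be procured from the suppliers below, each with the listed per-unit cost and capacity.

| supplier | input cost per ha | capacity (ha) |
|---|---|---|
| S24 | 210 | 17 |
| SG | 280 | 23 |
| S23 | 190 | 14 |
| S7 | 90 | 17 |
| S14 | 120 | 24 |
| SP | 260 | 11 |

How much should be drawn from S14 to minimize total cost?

8

Fill from the cheapest supplier first.
Take 17 from S7 at 90 — need 8 more.
S14 (120): take the remaining 8 — done.
S23, S24, SP, SG: unused.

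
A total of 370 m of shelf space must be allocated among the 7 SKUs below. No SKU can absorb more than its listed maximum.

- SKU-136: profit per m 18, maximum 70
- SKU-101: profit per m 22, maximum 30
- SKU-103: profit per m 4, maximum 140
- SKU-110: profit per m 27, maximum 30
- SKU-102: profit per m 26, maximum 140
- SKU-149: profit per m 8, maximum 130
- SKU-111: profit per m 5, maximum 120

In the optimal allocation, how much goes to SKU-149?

100

Order the SKUs by profit per m: SKU-110 27 > SKU-102 26 > SKU-101 22 > SKU-136 18 > SKU-149 8 > SKU-111 5 > SKU-103 4.
SKU-110 takes 30 to reach its cap of 30 — 340 left.
Give SKU-102 140 to hit its cap of 140 — 200 left.
SKU-101 takes 30 to reach its cap of 30 — 170 left.
SKU-136 takes 70 to reach its cap of 70 — 100 left.
SKU-149: +100 (room for 130) → 100. Pool exhausted.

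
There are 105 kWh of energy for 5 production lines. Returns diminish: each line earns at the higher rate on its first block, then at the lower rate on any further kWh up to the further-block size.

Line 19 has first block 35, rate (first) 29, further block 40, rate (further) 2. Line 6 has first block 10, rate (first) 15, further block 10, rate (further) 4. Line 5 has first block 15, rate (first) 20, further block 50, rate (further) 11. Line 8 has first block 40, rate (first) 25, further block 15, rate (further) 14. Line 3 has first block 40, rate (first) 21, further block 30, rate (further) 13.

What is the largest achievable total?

Treat each block as its own option and order by rate: Line 19/tier1 29 > Line 8/tier1 25 > Line 3/tier1 21 > Line 5/tier1 20 > Line 6/tier1 15 > Line 8/tier2 14 > Line 3/tier2 13 > Line 5/tier2 11 > Line 6/tier2 4 > Line 19/tier2 2.
Line 19 tier1 at 29: fill all 35 ; 70 left.
Fill Line 8 tier1 block (40 at 25) ; 30 left.
30 remain; put them into Line 3 tier1 at 21.
Total = 29×35 + 25×40 + 21×30 = 2645.

2645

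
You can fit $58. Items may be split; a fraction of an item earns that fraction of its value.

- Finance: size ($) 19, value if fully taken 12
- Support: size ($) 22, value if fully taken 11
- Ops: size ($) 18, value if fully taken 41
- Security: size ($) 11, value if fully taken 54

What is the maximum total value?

112

Sort by value density: Security 54/11≈4.91, Ops 41/18≈2.28, Finance 12/19≈0.632, Support 11/22≈0.5.
Security: take in full, 11 $ for value 54 → 47 left.
Ops: take in full, 18 $ for value 41 → 29 left.
Finance: take in full, 19 $ for value 12 → 10 left.
Only 10 $ remain; take 10/22 of Support for value 11×10/22 = 5.
Total value = 112.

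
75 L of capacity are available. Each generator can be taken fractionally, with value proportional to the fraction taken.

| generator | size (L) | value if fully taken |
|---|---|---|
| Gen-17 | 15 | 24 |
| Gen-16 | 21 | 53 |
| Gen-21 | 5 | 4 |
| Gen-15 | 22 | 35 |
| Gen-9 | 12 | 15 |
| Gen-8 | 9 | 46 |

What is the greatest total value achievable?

168

Rank by value-to-size ratio: Gen-8 46/9≈5.11, Gen-16 53/21≈2.52, Gen-17 24/15≈1.6, Gen-15 35/22≈1.59, Gen-9 15/12≈1.25, Gen-21 4/5≈0.8.
Gen-8: take in full, 9 L for value 46 ; 66 left.
All 21 L of Gen-16 fit (value 53) ; 45 remain.
All 15 L of Gen-17 fit (value 24) ; 30 remain.
Take all of Gen-15 (22 L, value 35) ; 8 L left.
Fill the last 8 L with part of Gen-9: 8/12 of it earns 10.
Total value = 168.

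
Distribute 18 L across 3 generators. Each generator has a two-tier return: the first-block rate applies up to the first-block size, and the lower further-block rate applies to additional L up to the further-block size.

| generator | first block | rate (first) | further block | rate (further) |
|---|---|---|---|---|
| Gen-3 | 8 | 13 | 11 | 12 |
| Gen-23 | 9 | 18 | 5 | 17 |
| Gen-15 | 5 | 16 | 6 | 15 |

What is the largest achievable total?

311

Treat each block as its own option and order by rate: Gen-23/first 18 > Gen-23/second 17 > Gen-15/first 16 > Gen-15/second 15 > Gen-3/first 13 > Gen-3/second 12.
Gen-23/first (18): +9 ; 9 left.
Fill Gen-23 second block (5 at 17) ; 4 left.
Gen-15/first: +4 of 5 at 16; pool empty.
Total = 18×9 + 17×5 + 16×4 = 311.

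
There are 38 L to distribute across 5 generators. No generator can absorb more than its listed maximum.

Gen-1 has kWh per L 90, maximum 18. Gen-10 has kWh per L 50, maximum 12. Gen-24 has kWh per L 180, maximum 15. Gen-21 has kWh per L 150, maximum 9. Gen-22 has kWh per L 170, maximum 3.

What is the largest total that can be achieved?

Rank by kWh per L: Gen-24 180 > Gen-22 170 > Gen-21 150 > Gen-1 90 > Gen-10 50.
Gen-24 takes 15 to reach its cap of 15 ; 23 left.
Gen-22 takes 3 to reach its cap of 3 ; 20 left.
Gen-21: +9 to 9 (cap) ; 11 left.
Gen-1 has room for 18 but only 11 remain, so it gets 11.
Total = 90×11 + 180×15 + 150×9 + 170×3 = 5550.

5550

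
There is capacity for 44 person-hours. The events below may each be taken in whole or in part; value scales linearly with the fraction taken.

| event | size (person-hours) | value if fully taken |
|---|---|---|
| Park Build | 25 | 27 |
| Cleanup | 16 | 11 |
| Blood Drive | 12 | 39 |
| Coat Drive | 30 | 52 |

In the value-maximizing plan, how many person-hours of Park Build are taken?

2

Best value per unit of size first: Blood Drive 39/12≈3.25, Coat Drive 52/30≈1.73, Park Build 27/25≈1.08, Cleanup 11/16≈0.688.
All 12 person-hours of Blood Drive fit (value 39) → 32 remain.
All 30 person-hours of Coat Drive fit (value 52) → 2 remain.
Only 2 person-hours remain; take 2/25 of Park Build for value 27×2/25 = 2.16.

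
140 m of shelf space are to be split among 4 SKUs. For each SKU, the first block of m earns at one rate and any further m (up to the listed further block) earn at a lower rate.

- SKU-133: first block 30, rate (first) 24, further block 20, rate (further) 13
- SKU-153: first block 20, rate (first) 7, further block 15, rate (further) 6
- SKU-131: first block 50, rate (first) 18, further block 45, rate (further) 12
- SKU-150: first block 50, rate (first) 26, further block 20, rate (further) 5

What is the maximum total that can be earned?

Order all 8 blocks by rate: SKU-150/T1 26 > SKU-133/T1 24 > SKU-131/T1 18 > SKU-133/T2 13 > SKU-131/T2 12 > SKU-153/T1 7 > SKU-153/T2 6 > SKU-150/T2 5.
SKU-150/T1 (26): +50 ; 90 left.
SKU-133/T1 (24): +30 ; 60 left.
Fill SKU-131 T1 block (50 at 18) ; 10 left.
10 remain; put them into SKU-133 T2 at 13.
Total = 26×50 + 24×30 + 18×50 + 13×10 = 3050.

3050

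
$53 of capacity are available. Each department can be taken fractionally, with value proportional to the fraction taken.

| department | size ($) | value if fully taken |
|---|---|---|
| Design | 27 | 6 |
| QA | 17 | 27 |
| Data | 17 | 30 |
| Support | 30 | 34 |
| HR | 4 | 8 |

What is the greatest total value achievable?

82

Sort by value density: HR 8/4≈2, Data 30/17≈1.76, QA 27/17≈1.59, Support 34/30≈1.13, Design 6/27≈0.222.
HR: take in full, 4 $ for value 8 — 49 left.
All 17 $ of Data fit (value 30) — 32 remain.
QA: take in full, 17 $ for value 27 — 15 left.
Only 15 $ remain; take 15/30 of Support for value 34×15/30 = 17.
Total value = 82.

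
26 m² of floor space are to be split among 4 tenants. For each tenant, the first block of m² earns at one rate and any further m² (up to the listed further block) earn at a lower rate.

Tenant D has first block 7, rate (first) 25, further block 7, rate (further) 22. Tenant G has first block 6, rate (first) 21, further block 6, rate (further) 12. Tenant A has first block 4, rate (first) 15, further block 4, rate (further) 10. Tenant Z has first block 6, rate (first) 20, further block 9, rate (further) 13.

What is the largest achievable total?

575

Order all 8 blocks by rate: Tenant D/tier1 25 > Tenant D/tier2 22 > Tenant G/tier1 21 > Tenant Z/tier1 20 > Tenant A/tier1 15 > Tenant Z/tier2 13 > Tenant G/tier2 12 > Tenant A/tier2 10.
Tenant D/tier1 (25): +7 → 19 left.
Tenant D tier2 at 22: fill all 7 → 12 left.
Fill Tenant G tier1 block (6 at 21) → 6 left.
Fill Tenant Z tier1 block (6 at 20) → 0 left.
Total = 25×7 + 22×7 + 21×6 + 20×6 = 575.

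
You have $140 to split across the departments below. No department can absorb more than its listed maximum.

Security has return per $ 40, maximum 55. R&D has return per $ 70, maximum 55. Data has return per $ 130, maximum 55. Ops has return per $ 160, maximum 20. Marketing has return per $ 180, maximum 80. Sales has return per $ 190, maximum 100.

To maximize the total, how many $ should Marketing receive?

Rank by return per $: Sales 190 > Marketing 180 > Ops 160 > Data 130 > R&D 70 > Security 40.
Sales: +100 to 100 (cap) ; 40 left.
Marketing: +40 (room for 80) → 40. Pool exhausted.

40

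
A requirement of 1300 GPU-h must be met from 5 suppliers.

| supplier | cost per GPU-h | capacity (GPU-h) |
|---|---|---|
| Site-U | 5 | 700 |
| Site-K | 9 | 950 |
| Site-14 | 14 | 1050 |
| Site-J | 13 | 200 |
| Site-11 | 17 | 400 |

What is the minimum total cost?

8900

Cheapest first:
Take 700 from Site-U at 5 — need 600 more.
Site-K at 9: take 600 of its 950 — requirement met.
Site-J, Site-14, Site-11: unused.
Cost = 700×5 + 600×9 = 8900.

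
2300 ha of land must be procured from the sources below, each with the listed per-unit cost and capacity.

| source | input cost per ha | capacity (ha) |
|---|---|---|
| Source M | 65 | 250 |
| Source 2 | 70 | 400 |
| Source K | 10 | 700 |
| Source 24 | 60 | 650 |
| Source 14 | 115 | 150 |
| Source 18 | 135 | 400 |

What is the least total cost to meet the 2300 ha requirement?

Use sources in increasing cost order.
Source K at 10: take all 700 ha ; 1600 still needed.
Source 24 at 60: take all 650 ha ; 950 still needed.
Source M (65): use full 250 ; 700 ha to go.
Source 2 (70): use full 400 ; 300 ha to go.
Take 150 from Source 14 at 115 ; need 150 more.
Source 18 at 135: take 150 of its 400 ; requirement met.
Cost = 700×10 + 650×60 + 250×65 + 400×70 + 150×115 + 150×135 = 127750.

127750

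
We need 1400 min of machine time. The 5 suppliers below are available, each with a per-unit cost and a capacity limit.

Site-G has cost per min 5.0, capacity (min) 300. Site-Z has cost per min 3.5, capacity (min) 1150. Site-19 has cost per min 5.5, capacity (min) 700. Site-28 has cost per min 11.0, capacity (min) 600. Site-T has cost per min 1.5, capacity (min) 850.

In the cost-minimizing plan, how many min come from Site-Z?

550

Use suppliers in increasing cost order.
Site-T at 1.5: take all 850 min — 550 still needed.
Site-Z at 3.5: take 550 of its 1150 — requirement met.
Site-G, Site-19, Site-28: unused.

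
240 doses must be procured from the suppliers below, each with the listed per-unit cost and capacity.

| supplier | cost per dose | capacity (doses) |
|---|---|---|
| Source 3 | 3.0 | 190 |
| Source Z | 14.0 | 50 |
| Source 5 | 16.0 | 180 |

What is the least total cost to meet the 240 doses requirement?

Use suppliers in increasing cost order.
Source 3 (3.0): use full 190 — 50 doses to go.
Source Z (14.0): use full 50 — 0 doses to go.
Source 5: unused.
Cost = 190×3.0 + 50×14.0 = 1270.

1270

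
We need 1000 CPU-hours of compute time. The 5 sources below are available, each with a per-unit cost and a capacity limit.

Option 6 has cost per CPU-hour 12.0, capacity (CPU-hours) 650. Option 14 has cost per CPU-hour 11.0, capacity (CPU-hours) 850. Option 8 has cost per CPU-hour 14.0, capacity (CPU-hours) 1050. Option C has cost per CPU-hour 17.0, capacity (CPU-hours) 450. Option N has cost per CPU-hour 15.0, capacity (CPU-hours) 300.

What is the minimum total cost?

11150

Fill from the cheapest source first.
Take 850 from Option 14 at 11.0 → need 150 more.
Option 6 (12.0): take the remaining 150 → done.
Option 8, Option N, Option C: unused.
Cost = 850×11.0 + 150×12.0 = 11150.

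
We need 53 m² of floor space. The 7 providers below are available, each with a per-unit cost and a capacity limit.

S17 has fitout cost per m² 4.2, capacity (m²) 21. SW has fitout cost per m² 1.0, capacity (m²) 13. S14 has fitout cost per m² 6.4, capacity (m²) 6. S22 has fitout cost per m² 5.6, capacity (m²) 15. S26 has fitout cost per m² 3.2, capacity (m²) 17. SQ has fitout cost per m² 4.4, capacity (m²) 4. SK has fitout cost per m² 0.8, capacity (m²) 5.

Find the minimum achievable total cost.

Cheapest first:
Take 5 from SK at 0.8 ; need 48 more.
Take 13 from SW at 1.0 ; need 35 more.
S26 at 3.2: take all 17 m² ; 18 still needed.
S17 (4.2): take the remaining 18 ; done.
SQ, S22, S14: unused.
Cost = 5×0.8 + 13×1.0 + 17×3.2 + 18×4.2 = 147.

147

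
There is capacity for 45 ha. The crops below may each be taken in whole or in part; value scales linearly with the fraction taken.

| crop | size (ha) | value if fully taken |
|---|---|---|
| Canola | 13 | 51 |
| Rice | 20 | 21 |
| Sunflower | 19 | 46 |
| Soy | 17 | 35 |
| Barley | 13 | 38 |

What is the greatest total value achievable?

135

Sort by value density: Canola 51/13≈3.92, Barley 38/13≈2.92, Sunflower 46/19≈2.42, Soy 35/17≈2.06, Rice 21/20≈1.05.
Take all of Canola (13 ha, value 51) ; 32 ha left.
Take all of Barley (13 ha, value 38) ; 19 ha left.
All 19 ha of Sunflower fit (value 46) ; 0 remain.
Total value = 135.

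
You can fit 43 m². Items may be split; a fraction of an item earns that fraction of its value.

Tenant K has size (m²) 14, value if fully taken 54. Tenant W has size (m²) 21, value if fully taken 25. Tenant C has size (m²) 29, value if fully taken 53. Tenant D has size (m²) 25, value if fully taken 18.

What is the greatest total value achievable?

107

Sort by value density: Tenant K 54/14≈3.86, Tenant C 53/29≈1.83, Tenant W 25/21≈1.19, Tenant D 18/25≈0.72.
Take all of Tenant K (14 m², value 54) → 29 m² left.
Take all of Tenant C (29 m², value 53) → 0 m² left.
Total value = 107.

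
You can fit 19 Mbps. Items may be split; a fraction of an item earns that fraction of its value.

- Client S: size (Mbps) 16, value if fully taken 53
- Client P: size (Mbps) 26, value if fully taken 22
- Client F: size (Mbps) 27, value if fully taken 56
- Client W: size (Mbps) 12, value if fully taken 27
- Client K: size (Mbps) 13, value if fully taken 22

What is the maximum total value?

59.75

Rank by value-to-size ratio: Client S 53/16≈3.31, Client W 27/12≈2.25, Client F 56/27≈2.07, Client K 22/13≈1.69, Client P 22/26≈0.846.
Client S: take in full, 16 Mbps for value 53 ; 3 left.
3 Mbps left: a 3/12 share of Client W gives 27×3/12 = 6.75.
Total value = 59.75.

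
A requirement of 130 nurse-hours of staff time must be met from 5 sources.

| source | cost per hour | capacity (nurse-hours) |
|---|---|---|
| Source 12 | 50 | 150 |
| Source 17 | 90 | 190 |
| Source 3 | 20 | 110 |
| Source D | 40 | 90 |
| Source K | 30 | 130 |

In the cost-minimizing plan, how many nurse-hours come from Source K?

Use sources in increasing cost order.
Take 110 from Source 3 at 20 — need 20 more.
Source K (30): take the remaining 20 — done.
Source D, Source 12, Source 17: unused.

20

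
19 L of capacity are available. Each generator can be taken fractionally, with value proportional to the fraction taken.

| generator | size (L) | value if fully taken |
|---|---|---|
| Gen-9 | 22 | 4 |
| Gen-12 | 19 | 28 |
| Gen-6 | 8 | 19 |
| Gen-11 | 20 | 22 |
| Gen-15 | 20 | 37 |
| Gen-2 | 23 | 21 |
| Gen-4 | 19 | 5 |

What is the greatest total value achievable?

39.35

Rank by value-to-size ratio: Gen-6 19/8≈2.38, Gen-15 37/20≈1.85, Gen-12 28/19≈1.47, Gen-11 22/20≈1.1, Gen-2 21/23≈0.913, Gen-4 5/19≈0.263, Gen-9 4/22≈0.182.
Gen-6: take in full, 8 L for value 19 → 11 left.
Only 11 L remain; take 11/20 of Gen-15 for value 37×11/20 = 20.35.
Total value = 39.35.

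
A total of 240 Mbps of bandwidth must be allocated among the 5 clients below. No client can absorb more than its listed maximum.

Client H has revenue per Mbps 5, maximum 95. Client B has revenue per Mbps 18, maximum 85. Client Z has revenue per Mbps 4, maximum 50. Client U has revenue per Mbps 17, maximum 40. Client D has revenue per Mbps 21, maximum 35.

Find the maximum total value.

3345

Rank by revenue per Mbps: Client D 21 > Client B 18 > Client U 17 > Client H 5 > Client Z 4.
Give Client D 35 to hit its cap of 35 ; 205 left.
Client B takes 85 to reach its cap of 85 ; 120 left.
Client U takes 40 to reach its cap of 40 ; 80 left.
Client H has room for 95 but only 80 remain, so it gets 80.
Total = 5×80 + 18×85 + 17×40 + 21×35 = 3345.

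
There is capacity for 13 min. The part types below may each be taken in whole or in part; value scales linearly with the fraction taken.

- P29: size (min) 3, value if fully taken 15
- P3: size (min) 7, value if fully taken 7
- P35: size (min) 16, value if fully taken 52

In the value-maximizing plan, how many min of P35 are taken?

Rank by value-to-size ratio: P29 15/3≈5, P35 52/16≈3.25, P3 7/7≈1.
P29: take in full, 3 min for value 15 ; 10 left.
Fill the last 10 min with part of P35: 10/16 of it earns 32.5.

10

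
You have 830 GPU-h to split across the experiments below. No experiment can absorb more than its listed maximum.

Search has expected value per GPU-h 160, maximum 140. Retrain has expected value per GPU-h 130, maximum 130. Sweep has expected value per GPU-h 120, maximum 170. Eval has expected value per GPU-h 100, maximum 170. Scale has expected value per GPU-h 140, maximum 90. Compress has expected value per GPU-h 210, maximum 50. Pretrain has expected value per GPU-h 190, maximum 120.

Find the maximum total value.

Rank by expected value per GPU-h: Compress 210 > Pretrain 190 > Search 160 > Scale 140 > Retrain 130 > Sweep 120 > Eval 100.
Give Compress 50 to hit its cap of 50 — 780 left.
Give Pretrain 120 to hit its cap of 120 — 660 left.
Search: +140 to 140 (cap) — 520 left.
Scale: +90 to 90 (cap) — 430 left.
Retrain takes 130 to reach its cap of 130 — 300 left.
Sweep takes 170 to reach its cap of 170 — 130 left.
Eval: +130 (room for 170) → 130. Pool exhausted.
Total = 160×140 + 130×130 + 120×170 + 100×130 + 140×90 + 210×50 + 190×120 = 118600.

118600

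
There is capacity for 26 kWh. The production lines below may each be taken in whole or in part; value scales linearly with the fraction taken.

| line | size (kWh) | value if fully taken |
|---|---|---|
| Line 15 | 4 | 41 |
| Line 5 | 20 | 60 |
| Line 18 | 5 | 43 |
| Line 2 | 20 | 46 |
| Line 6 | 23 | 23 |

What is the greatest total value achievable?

135

Best value per unit of size first: Line 15 41/4≈10.2, Line 18 43/5≈8.6, Line 5 60/20≈3, Line 2 46/20≈2.3, Line 6 23/23≈1.
All 4 kWh of Line 15 fit (value 41) — 22 remain.
Take all of Line 18 (5 kWh, value 43) — 17 kWh left.
Only 17 kWh remain; take 17/20 of Line 5 for value 60×17/20 = 51.
Total value = 135.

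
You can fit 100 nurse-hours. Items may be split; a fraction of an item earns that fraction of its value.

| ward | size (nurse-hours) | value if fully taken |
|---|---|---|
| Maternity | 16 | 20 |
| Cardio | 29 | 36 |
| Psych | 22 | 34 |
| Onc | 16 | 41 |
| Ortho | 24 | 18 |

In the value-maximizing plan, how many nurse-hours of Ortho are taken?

17

Rank by value-to-size ratio: Onc 41/16≈2.56, Psych 34/22≈1.55, Maternity 20/16≈1.25, Cardio 36/29≈1.24, Ortho 18/24≈0.75.
Onc: take in full, 16 nurse-hours for value 41 → 84 left.
Take all of Psych (22 nurse-hours, value 34) → 62 nurse-hours left.
Take all of Maternity (16 nurse-hours, value 20) → 46 nurse-hours left.
Cardio: take in full, 29 nurse-hours for value 36 → 17 left.
Only 17 nurse-hours remain; take 17/24 of Ortho for value 18×17/24 = 12.75.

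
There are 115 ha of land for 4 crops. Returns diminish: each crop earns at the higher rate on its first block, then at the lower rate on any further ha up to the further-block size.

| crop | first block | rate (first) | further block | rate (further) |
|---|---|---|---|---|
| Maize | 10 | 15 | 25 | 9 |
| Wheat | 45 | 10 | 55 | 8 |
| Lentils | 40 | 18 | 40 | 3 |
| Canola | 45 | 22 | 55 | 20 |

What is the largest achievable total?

2360

Order all 8 blocks by rate: Canola/T1 22 > Canola/T2 20 > Lentils/T1 18 > Maize/T1 15 > Wheat/T1 10 > Maize/T2 9 > Wheat/T2 8 > Lentils/T2 3.
Fill Canola T1 block (45 at 22) ; 70 left.
Canola/T2 (20): +55 ; 15 left.
15 remain; put them into Lentils T1 at 18.
Total = 22×45 + 20×55 + 18×15 = 2360.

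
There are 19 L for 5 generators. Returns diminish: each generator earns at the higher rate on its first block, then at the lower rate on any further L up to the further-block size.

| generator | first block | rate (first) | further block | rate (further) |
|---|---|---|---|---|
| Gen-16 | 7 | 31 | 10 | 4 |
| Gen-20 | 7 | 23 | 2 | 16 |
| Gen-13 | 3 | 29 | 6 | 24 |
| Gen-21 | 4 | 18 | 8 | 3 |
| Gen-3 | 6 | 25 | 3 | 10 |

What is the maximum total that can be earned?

Treat each block as its own option and order by rate: Gen-16/first 31 > Gen-13/first 29 > Gen-3/first 25 > Gen-13/second 24 > Gen-20/first 23 > Gen-21/first 18 > Gen-20/second 16 > Gen-3/second 10 > Gen-16/second 4 > Gen-21/second 3.
Gen-16 first at 31: fill all 7 → 12 left.
Gen-13/first (29): +3 → 9 left.
Gen-3 first at 25: fill all 6 → 3 left.
3 remain; put them into Gen-13 second at 24.
Total = 31×7 + 29×3 + 25×6 + 24×3 = 526.

526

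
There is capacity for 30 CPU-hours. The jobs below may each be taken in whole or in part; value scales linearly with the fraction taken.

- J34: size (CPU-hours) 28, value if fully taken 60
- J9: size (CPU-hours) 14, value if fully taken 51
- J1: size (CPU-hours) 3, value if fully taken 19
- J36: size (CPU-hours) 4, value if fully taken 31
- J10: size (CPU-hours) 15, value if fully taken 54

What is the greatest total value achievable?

133.4

Sort by value density: J36 31/4≈7.75, J1 19/3≈6.33, J9 51/14≈3.64, J10 54/15≈3.6, J34 60/28≈2.14.
Take all of J36 (4 CPU-hours, value 31) — 26 CPU-hours left.
All 3 CPU-hours of J1 fit (value 19) — 23 remain.
All 14 CPU-hours of J9 fit (value 51) — 9 remain.
Only 9 CPU-hours remain; take 9/15 of J10 for value 54×9/15 = 32.4.
Total value = 133.4.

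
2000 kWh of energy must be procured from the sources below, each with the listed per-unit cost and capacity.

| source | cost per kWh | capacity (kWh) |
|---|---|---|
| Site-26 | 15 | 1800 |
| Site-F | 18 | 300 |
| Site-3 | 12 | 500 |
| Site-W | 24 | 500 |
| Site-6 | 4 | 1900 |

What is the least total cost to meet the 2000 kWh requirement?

8800

Use sources in increasing cost order.
Site-6 at 4: take all 1900 kWh ; 100 still needed.
Site-3 (12): take the remaining 100 ; done.
Site-26, Site-F, Site-W: unused.
Cost = 1900×4 + 100×12 = 8800.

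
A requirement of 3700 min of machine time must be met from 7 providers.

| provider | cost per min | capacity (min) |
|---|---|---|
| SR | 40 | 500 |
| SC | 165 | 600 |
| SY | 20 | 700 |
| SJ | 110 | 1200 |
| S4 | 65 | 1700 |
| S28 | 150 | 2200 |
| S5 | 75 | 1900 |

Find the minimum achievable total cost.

Use providers in increasing cost order.
SY (20): use full 700 — 3000 min to go.
Take 500 from SR at 40 — need 2500 more.
S4 at 65: take all 1700 min — 800 still needed.
Take 800 from S5 at 75 to finish.
SJ, S28, SC: unused.
Cost = 700×20 + 500×40 + 1700×65 + 800×75 = 204500.

204500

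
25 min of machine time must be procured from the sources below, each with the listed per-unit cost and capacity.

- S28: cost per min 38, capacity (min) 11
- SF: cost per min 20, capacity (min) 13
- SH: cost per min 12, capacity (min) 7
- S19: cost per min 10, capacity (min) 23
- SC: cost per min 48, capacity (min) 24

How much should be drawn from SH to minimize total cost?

Use sources in increasing cost order.
S19 (10): use full 23 → 2 min to go.
Take 2 from SH at 12 to finish.
SF, S28, SC: unused.

2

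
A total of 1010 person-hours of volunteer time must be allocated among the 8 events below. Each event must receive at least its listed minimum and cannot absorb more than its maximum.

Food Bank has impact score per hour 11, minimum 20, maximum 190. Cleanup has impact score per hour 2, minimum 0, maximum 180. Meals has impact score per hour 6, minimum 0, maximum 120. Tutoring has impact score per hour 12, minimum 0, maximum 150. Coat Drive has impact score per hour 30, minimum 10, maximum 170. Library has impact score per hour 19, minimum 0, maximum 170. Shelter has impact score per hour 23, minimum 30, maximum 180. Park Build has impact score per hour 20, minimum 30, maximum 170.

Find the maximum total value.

Meeting every minimum uses 20+0+0+0+10+0+30+30 = 90 person-hours, leaving 920.
Rank by impact score per hour: Coat Drive 30 > Shelter 23 > Park Build 20 > Library 19 > Tutoring 12 > Food Bank 11 > Meals 6 > Cleanup 2.
Coat Drive: +160 to 170 (cap) — 760 left.
Give Shelter 150 more to hit its cap of 180 — 610 left.
Park Build takes 140 more to reach its cap of 170 — 470 left.
Give Library 170 more to hit its cap of 170 — 300 left.
Tutoring takes 150 more to reach its cap of 150 — 150 left.
Food Bank: +150 (room for 170) → 170. Pool exhausted.
Total = 11×170 + 12×150 + 30×170 + 19×170 + 23×180 + 20×170 = 19540.

19540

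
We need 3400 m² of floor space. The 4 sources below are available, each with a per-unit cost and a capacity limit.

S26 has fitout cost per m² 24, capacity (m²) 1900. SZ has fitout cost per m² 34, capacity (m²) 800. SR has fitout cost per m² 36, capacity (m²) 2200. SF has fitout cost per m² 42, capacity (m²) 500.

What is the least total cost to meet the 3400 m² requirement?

98000

Use sources in increasing cost order.
S26 at 24: take all 1900 m² ; 1500 still needed.
Take 800 from SZ at 34 ; need 700 more.
Take 700 from SR at 36 to finish.
SF: unused.
Cost = 1900×24 + 800×34 + 700×36 = 98000.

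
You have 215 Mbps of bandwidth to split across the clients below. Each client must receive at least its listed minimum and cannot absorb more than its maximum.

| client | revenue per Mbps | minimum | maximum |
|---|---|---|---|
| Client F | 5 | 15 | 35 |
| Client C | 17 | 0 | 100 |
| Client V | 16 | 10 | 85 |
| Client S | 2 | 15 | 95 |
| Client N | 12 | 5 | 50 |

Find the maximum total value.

Meeting every minimum uses 15+0+10+15+5 = 45 Mbps, leaving 170.
Highest revenue per Mbps first: Client C 17 > Client V 16 > Client N 12 > Client F 5 > Client S 2.
Give Client C 100 more to hit its cap of 100 ; 70 left.
Client V: +70 (room for 75) → 80. Pool exhausted.
Total = 5×15 + 17×100 + 16×80 + 2×15 + 12×5 = 3145.

3145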